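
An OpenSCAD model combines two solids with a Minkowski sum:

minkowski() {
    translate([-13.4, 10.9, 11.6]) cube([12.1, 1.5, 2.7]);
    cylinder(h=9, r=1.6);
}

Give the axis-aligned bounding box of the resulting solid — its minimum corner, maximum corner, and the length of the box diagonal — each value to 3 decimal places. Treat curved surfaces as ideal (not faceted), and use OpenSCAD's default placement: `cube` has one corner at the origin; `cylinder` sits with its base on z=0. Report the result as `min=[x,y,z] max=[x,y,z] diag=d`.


A = translate([-13.4, 10.9, 11.6]) cube([12.1, 1.5, 2.7]) → bbox [-13.4,10.9,11.6] .. [-1.3,12.4,14.3]
B = cylinder(h=9, r=1.6) → bbox [-1.6,-1.6,0] .. [1.6,1.6,9]
lo = A.lo+B.lo = [-13.4-1.6, 10.9-1.6, 11.6+0] = [-15.000,9.300,11.600]
hi = A.hi+B.hi = [-1.3+1.6, 12.4+1.6, 14.3+9] = [0.300,14.000,23.300]
diag = √(15.3²+4.7²+11.7²) = √393.07 = 19.826

min=[-15.000,9.300,11.600] max=[0.300,14.000,23.300] diag=19.826


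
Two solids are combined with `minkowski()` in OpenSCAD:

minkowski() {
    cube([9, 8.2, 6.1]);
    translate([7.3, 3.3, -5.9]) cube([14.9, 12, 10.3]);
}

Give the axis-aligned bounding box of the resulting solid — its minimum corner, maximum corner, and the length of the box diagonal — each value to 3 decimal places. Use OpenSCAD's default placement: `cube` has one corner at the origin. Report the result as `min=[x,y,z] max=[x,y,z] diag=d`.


A = translate([7.3, 3.3, -5.9]) cube([14.9, 12, 10.3]) → bbox [7.3,3.3,-5.9] .. [22.2,15.3,4.4]
B = cube([9, 8.2, 6.1]) → bbox [0,0,0] .. [9,8.2,6.1]
lo = A.lo+B.lo = [7.3+0, 3.3+0, -5.9+0] = [7.300,3.300,-5.900]
hi = A.hi+B.hi = [22.2+9, 15.3+8.2, 4.4+6.1] = [31.200,23.500,10.500]
diag = √(23.9²+20.2²+16.4²) = √1248.21 = 35.330

min=[7.300,3.300,-5.900] max=[31.200,23.500,10.500] diag=35.330


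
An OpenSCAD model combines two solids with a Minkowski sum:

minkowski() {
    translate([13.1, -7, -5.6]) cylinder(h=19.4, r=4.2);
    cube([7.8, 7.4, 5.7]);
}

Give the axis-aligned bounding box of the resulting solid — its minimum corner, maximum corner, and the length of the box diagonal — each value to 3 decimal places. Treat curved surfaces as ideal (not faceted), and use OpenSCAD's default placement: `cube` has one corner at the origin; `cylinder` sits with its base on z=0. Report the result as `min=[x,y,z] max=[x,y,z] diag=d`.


min=[8.900,-11.200,-5.600] max=[25.100,4.600,19.500] diag=33.795

A = translate([13.1, -7, -5.6]) cylinder(h=19.4, r=4.2) → bbox [8.9,-11.2,-5.6] .. [17.3,-2.8,13.8]
B = cube([7.8, 7.4, 5.7]) → bbox [0,0,0] .. [7.8,7.4,5.7]
lo = A.lo+B.lo = [8.9+0, -11.2+0, -5.6+0] = [8.900,-11.200,-5.600]
hi = A.hi+B.hi = [17.3+7.8, -2.8+7.4, 13.8+5.7] = [25.100,4.600,19.500]
diag = √(16.2²+15.8²+25.1²) = √1142.09 = 33.795


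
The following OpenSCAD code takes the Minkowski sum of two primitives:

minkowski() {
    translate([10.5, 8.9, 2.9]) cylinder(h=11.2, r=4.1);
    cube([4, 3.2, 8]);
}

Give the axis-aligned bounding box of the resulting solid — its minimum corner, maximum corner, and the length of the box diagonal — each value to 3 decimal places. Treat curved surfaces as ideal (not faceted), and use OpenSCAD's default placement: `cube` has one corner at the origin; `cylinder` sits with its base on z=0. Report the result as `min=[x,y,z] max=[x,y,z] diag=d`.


A = translate([10.5, 8.9, 2.9]) cylinder(h=11.2, r=4.1) → bbox [6.4,4.8,2.9] .. [14.6,13,14.1]
B = cube([4, 3.2, 8]) → bbox [0,0,0] .. [4,3.2,8]
lo = A.lo+B.lo = [6.4+0, 4.8+0, 2.9+0] = [6.400,4.800,2.900]
hi = A.hi+B.hi = [14.6+4, 13+3.2, 14.1+8] = [18.600,16.200,22.100]
diag = √(12.2²+11.4²+19.2²) = √647.44 = 25.445

min=[6.400,4.800,2.900] max=[18.600,16.200,22.100] diag=25.445


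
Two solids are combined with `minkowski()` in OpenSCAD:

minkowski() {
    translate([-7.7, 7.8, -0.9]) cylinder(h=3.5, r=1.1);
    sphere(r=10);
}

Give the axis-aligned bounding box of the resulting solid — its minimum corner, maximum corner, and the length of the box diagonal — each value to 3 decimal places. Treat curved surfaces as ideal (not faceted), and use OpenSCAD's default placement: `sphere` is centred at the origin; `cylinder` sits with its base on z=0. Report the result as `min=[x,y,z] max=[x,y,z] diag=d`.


min=[-18.800,-3.300,-10.900] max=[3.400,18.900,12.600] diag=39.216

A = translate([-7.7, 7.8, -0.9]) cylinder(h=3.5, r=1.1) → bbox [-8.8,6.7,-0.9] .. [-6.6,8.9,2.6]
B = sphere(r=10) → bbox [-10,-10,-10] .. [10,10,10]
lo = A.lo+B.lo = [-8.8-10, 6.7-10, -0.9-10] = [-18.800,-3.300,-10.900]
hi = A.hi+B.hi = [-6.6+10, 8.9+10, 2.6+10] = [3.400,18.900,12.600]
diag = √(22.2²+22.2²+23.5²) = √1537.93 = 39.216


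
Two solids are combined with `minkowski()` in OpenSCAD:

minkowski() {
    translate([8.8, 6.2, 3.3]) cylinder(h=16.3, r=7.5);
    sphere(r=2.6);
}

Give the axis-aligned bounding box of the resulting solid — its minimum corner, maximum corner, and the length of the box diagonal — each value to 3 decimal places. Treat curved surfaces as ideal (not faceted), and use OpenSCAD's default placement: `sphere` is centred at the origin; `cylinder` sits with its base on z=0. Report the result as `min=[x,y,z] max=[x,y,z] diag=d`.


min=[-1.300,-3.900,0.700] max=[18.900,16.300,22.200] diag=35.754

A = translate([8.8, 6.2, 3.3]) cylinder(h=16.3, r=7.5) → bbox [1.3,-1.3,3.3] .. [16.3,13.7,19.6]
B = sphere(r=2.6) → bbox [-2.6,-2.6,-2.6] .. [2.6,2.6,2.6]
lo = A.lo+B.lo = [1.3-2.6, -1.3-2.6, 3.3-2.6] = [-1.300,-3.900,0.700]
hi = A.hi+B.hi = [16.3+2.6, 13.7+2.6, 19.6+2.6] = [18.900,16.300,22.200]
diag = √(20.2²+20.2²+21.5²) = √1278.33 = 35.754


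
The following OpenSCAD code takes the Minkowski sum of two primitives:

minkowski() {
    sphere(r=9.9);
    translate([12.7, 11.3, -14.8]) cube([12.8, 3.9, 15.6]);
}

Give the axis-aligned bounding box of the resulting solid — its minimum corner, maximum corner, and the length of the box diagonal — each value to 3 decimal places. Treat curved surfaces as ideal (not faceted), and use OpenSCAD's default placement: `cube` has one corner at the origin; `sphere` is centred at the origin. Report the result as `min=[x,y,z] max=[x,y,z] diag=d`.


A = translate([12.7, 11.3, -14.8]) cube([12.8, 3.9, 15.6]) → bbox [12.7,11.3,-14.8] .. [25.5,15.2,0.8]
B = sphere(r=9.9) → bbox [-9.9,-9.9,-9.9] .. [9.9,9.9,9.9]
lo = A.lo+B.lo = [12.7-9.9, 11.3-9.9, -14.8-9.9] = [2.800,1.400,-24.700]
hi = A.hi+B.hi = [25.5+9.9, 15.2+9.9, 0.8+9.9] = [35.400,25.100,10.700]
diag = √(32.6²+23.7²+35.4²) = √2877.61 = 53.643

min=[2.800,1.400,-24.700] max=[35.400,25.100,10.700] diag=53.643


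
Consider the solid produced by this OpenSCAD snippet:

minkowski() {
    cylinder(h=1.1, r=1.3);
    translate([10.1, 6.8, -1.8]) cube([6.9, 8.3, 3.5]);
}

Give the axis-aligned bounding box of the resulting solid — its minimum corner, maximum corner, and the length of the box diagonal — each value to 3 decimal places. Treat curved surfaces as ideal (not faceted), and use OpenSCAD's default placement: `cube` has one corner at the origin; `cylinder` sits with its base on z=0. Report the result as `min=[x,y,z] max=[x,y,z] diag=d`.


A = translate([10.1, 6.8, -1.8]) cube([6.9, 8.3, 3.5]) → bbox [10.1,6.8,-1.8] .. [17,15.1,1.7]
B = cylinder(h=1.1, r=1.3) → bbox [-1.3,-1.3,0] .. [1.3,1.3,1.1]
lo = A.lo+B.lo = [10.1-1.3, 6.8-1.3, -1.8+0] = [8.800,5.500,-1.800]
hi = A.hi+B.hi = [17+1.3, 15.1+1.3, 1.7+1.1] = [18.300,16.400,2.800]
diag = √(9.5²+10.9²+4.6²) = √230.22 = 15.173

min=[8.800,5.500,-1.800] max=[18.300,16.400,2.800] diag=15.173


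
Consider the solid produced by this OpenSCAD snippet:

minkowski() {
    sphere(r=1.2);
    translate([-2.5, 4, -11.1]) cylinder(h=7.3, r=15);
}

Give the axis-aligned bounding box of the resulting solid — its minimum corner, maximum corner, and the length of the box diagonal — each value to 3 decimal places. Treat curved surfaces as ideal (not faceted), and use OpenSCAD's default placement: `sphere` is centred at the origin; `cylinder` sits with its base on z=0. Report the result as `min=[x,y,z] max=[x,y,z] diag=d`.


A = translate([-2.5, 4, -11.1]) cylinder(h=7.3, r=15) → bbox [-17.5,-11,-11.1] .. [12.5,19,-3.8]
B = sphere(r=1.2) → bbox [-1.2,-1.2,-1.2] .. [1.2,1.2,1.2]
lo = A.lo+B.lo = [-17.5-1.2, -11-1.2, -11.1-1.2] = [-18.700,-12.200,-12.300]
hi = A.hi+B.hi = [12.5+1.2, 19+1.2, -3.8+1.2] = [13.700,20.200,-2.600]
diag = √(32.4²+32.4²+9.7²) = √2193.61 = 46.836

min=[-18.700,-12.200,-12.300] max=[13.700,20.200,-2.600] diag=46.836


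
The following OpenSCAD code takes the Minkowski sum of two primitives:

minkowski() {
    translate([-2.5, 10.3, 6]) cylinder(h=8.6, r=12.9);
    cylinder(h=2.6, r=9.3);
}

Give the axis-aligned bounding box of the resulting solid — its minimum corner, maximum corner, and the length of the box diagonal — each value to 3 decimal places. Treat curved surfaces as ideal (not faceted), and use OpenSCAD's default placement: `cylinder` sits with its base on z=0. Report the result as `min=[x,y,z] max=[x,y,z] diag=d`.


min=[-24.700,-11.900,6.000] max=[19.700,32.500,17.200] diag=63.782

A = translate([-2.5, 10.3, 6]) cylinder(h=8.6, r=12.9) → bbox [-15.4,-2.6,6] .. [10.4,23.2,14.6]
B = cylinder(h=2.6, r=9.3) → bbox [-9.3,-9.3,0] .. [9.3,9.3,2.6]
lo = A.lo+B.lo = [-15.4-9.3, -2.6-9.3, 6+0] = [-24.700,-11.900,6.000]
hi = A.hi+B.hi = [10.4+9.3, 23.2+9.3, 14.6+2.6] = [19.700,32.500,17.200]
diag = √(44.4²+44.4²+11.2²) = √4068.16 = 63.782


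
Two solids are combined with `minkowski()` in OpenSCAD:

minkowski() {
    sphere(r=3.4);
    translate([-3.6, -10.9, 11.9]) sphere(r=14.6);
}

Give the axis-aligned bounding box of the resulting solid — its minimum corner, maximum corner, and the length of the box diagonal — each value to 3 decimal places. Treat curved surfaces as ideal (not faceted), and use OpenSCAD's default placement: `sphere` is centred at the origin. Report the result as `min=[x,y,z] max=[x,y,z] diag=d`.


min=[-21.600,-28.900,-6.100] max=[14.400,7.100,29.900] diag=62.354

A = translate([-3.6, -10.9, 11.9]) sphere(r=14.6) → bbox [-18.2,-25.5,-2.7] .. [11,3.7,26.5]
B = sphere(r=3.4) → bbox [-3.4,-3.4,-3.4] .. [3.4,3.4,3.4]
lo = A.lo+B.lo = [-18.2-3.4, -25.5-3.4, -2.7-3.4] = [-21.600,-28.900,-6.100]
hi = A.hi+B.hi = [11+3.4, 3.7+3.4, 26.5+3.4] = [14.400,7.100,29.900]
diag = √(36²+36²+36²) = √3888 = 62.354


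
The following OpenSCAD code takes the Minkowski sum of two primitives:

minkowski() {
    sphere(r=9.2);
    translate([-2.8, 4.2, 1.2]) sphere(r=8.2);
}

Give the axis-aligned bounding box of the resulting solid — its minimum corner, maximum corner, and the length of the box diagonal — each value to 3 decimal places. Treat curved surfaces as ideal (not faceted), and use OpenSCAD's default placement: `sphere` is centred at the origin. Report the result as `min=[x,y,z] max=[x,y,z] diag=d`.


min=[-20.200,-13.200,-16.200] max=[14.600,21.600,18.600] diag=60.275

A = translate([-2.8, 4.2, 1.2]) sphere(r=8.2) → bbox [-11,-4,-7] .. [5.4,12.4,9.4]
B = sphere(r=9.2) → bbox [-9.2,-9.2,-9.2] .. [9.2,9.2,9.2]
lo = A.lo+B.lo = [-11-9.2, -4-9.2, -7-9.2] = [-20.200,-13.200,-16.200]
hi = A.hi+B.hi = [5.4+9.2, 12.4+9.2, 9.4+9.2] = [14.600,21.600,18.600]
diag = √(34.8²+34.8²+34.8²) = √3633.12 = 60.275


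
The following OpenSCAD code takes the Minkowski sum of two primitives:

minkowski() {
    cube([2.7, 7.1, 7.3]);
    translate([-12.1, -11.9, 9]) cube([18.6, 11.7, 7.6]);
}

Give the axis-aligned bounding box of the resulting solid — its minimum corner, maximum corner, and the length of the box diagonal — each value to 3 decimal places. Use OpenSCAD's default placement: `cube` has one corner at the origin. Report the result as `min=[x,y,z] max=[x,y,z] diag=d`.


min=[-12.100,-11.900,9.000] max=[9.200,6.900,23.900] diag=32.080

A = translate([-12.1, -11.9, 9]) cube([18.6, 11.7, 7.6]) → bbox [-12.1,-11.9,9] .. [6.5,-0.2,16.6]
B = cube([2.7, 7.1, 7.3]) → bbox [0,0,0] .. [2.7,7.1,7.3]
lo = A.lo+B.lo = [-12.1+0, -11.9+0, 9+0] = [-12.100,-11.900,9.000]
hi = A.hi+B.hi = [6.5+2.7, -0.2+7.1, 16.6+7.3] = [9.200,6.900,23.900]
diag = √(21.3²+18.8²+14.9²) = √1029.14 = 32.080


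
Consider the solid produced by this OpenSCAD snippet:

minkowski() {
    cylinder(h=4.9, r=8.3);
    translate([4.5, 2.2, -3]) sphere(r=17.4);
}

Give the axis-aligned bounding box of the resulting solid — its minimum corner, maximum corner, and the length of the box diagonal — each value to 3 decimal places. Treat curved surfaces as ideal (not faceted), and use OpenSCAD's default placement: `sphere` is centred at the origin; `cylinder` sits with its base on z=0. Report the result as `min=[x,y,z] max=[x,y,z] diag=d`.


A = translate([4.5, 2.2, -3]) sphere(r=17.4) → bbox [-12.9,-15.2,-20.4] .. [21.9,19.6,14.4]
B = cylinder(h=4.9, r=8.3) → bbox [-8.3,-8.3,0] .. [8.3,8.3,4.9]
lo = A.lo+B.lo = [-12.9-8.3, -15.2-8.3, -20.4+0] = [-21.200,-23.500,-20.400]
hi = A.hi+B.hi = [21.9+8.3, 19.6+8.3, 14.4+4.9] = [30.200,27.900,19.300]
diag = √(51.4²+51.4²+39.7²) = √6860.01 = 82.825

min=[-21.200,-23.500,-20.400] max=[30.200,27.900,19.300] diag=82.825


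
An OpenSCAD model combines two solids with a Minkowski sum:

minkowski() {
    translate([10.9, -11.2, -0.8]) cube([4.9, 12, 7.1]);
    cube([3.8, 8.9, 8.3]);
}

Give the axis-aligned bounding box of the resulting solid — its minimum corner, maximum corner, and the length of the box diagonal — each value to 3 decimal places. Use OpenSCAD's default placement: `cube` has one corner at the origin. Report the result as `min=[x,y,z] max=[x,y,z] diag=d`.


min=[10.900,-11.200,-0.800] max=[19.600,9.700,14.600] diag=27.380

A = translate([10.9, -11.2, -0.8]) cube([4.9, 12, 7.1]) → bbox [10.9,-11.2,-0.8] .. [15.8,0.8,6.3]
B = cube([3.8, 8.9, 8.3]) → bbox [0,0,0] .. [3.8,8.9,8.3]
lo = A.lo+B.lo = [10.9+0, -11.2+0, -0.8+0] = [10.900,-11.200,-0.800]
hi = A.hi+B.hi = [15.8+3.8, 0.8+8.9, 6.3+8.3] = [19.600,9.700,14.600]
diag = √(8.7²+20.9²+15.4²) = √749.66 = 27.380


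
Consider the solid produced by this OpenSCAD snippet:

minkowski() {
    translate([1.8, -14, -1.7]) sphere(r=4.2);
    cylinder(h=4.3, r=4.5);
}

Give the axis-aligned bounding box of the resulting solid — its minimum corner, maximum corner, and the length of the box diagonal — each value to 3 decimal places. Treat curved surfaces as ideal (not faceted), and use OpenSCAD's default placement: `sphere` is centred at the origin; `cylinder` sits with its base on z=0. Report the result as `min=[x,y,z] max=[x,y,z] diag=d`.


min=[-6.900,-22.700,-5.900] max=[10.500,-5.300,6.800] diag=27.691

A = translate([1.8, -14, -1.7]) sphere(r=4.2) → bbox [-2.4,-18.2,-5.9] .. [6,-9.8,2.5]
B = cylinder(h=4.3, r=4.5) → bbox [-4.5,-4.5,0] .. [4.5,4.5,4.3]
lo = A.lo+B.lo = [-2.4-4.5, -18.2-4.5, -5.9+0] = [-6.900,-22.700,-5.900]
hi = A.hi+B.hi = [6+4.5, -9.8+4.5, 2.5+4.3] = [10.500,-5.300,6.800]
diag = √(17.4²+17.4²+12.7²) = √766.81 = 27.691


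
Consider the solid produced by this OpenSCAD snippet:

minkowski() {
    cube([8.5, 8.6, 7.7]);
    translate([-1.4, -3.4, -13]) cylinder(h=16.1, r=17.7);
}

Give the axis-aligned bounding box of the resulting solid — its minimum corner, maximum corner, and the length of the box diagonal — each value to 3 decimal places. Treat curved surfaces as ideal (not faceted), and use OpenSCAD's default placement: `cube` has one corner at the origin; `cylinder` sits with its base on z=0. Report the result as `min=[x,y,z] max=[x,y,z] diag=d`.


min=[-19.100,-21.100,-13.000] max=[24.800,22.900,10.800] diag=66.556

A = translate([-1.4, -3.4, -13]) cylinder(h=16.1, r=17.7) → bbox [-19.1,-21.1,-13] .. [16.3,14.3,3.1]
B = cube([8.5, 8.6, 7.7]) → bbox [0,0,0] .. [8.5,8.6,7.7]
lo = A.lo+B.lo = [-19.1+0, -21.1+0, -13+0] = [-19.100,-21.100,-13.000]
hi = A.hi+B.hi = [16.3+8.5, 14.3+8.6, 3.1+7.7] = [24.800,22.900,10.800]
diag = √(43.9²+44²+23.8²) = √4429.65 = 66.556


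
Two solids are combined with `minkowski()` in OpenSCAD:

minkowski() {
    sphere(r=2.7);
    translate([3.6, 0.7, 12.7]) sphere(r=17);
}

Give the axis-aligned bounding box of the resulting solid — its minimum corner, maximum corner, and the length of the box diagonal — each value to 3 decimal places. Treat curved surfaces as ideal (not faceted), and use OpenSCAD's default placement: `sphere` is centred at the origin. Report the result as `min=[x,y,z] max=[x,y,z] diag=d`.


min=[-16.100,-19.000,-7.000] max=[23.300,20.400,32.400] diag=68.243

A = translate([3.6, 0.7, 12.7]) sphere(r=17) → bbox [-13.4,-16.3,-4.3] .. [20.6,17.7,29.7]
B = sphere(r=2.7) → bbox [-2.7,-2.7,-2.7] .. [2.7,2.7,2.7]
lo = A.lo+B.lo = [-13.4-2.7, -16.3-2.7, -4.3-2.7] = [-16.100,-19.000,-7.000]
hi = A.hi+B.hi = [20.6+2.7, 17.7+2.7, 29.7+2.7] = [23.300,20.400,32.400]
diag = √(39.4²+39.4²+39.4²) = √4657.08 = 68.243


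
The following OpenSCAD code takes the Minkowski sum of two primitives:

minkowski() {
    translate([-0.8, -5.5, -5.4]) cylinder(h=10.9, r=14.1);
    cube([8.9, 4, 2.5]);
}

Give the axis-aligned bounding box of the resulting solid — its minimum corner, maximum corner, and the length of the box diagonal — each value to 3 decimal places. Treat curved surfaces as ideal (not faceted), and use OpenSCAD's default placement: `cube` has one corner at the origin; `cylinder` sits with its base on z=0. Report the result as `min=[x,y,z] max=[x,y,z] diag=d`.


min=[-14.900,-19.600,-5.400] max=[22.200,12.600,8.000] diag=50.920

A = translate([-0.8, -5.5, -5.4]) cylinder(h=10.9, r=14.1) → bbox [-14.9,-19.6,-5.4] .. [13.3,8.6,5.5]
B = cube([8.9, 4, 2.5]) → bbox [0,0,0] .. [8.9,4,2.5]
lo = A.lo+B.lo = [-14.9+0, -19.6+0, -5.4+0] = [-14.900,-19.600,-5.400]
hi = A.hi+B.hi = [13.3+8.9, 8.6+4, 5.5+2.5] = [22.200,12.600,8.000]
diag = √(37.1²+32.2²+13.4²) = √2592.81 = 50.920


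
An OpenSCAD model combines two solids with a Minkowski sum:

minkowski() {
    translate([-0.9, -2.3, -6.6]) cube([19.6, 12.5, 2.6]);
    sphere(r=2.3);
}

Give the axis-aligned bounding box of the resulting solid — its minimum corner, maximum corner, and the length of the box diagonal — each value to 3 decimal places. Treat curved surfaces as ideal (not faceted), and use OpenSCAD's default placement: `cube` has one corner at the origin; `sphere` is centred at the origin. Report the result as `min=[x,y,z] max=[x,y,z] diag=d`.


A = translate([-0.9, -2.3, -6.6]) cube([19.6, 12.5, 2.6]) → bbox [-0.9,-2.3,-6.6] .. [18.7,10.2,-4]
B = sphere(r=2.3) → bbox [-2.3,-2.3,-2.3] .. [2.3,2.3,2.3]
lo = A.lo+B.lo = [-0.9-2.3, -2.3-2.3, -6.6-2.3] = [-3.200,-4.600,-8.900]
hi = A.hi+B.hi = [18.7+2.3, 10.2+2.3, -4+2.3] = [21.000,12.500,-1.700]
diag = √(24.2²+17.1²+7.2²) = √929.89 = 30.494

min=[-3.200,-4.600,-8.900] max=[21.000,12.500,-1.700] diag=30.494


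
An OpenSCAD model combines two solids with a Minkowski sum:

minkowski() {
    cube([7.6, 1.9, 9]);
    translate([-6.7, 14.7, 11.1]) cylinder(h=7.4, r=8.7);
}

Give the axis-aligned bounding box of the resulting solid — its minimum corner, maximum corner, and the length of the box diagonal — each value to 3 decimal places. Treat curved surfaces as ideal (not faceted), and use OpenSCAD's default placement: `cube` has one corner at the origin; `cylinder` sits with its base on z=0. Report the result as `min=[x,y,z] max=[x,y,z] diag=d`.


min=[-15.400,6.000,11.100] max=[9.600,25.300,27.500] diag=35.587

A = translate([-6.7, 14.7, 11.1]) cylinder(h=7.4, r=8.7) → bbox [-15.4,6,11.1] .. [2,23.4,18.5]
B = cube([7.6, 1.9, 9]) → bbox [0,0,0] .. [7.6,1.9,9]
lo = A.lo+B.lo = [-15.4+0, 6+0, 11.1+0] = [-15.400,6.000,11.100]
hi = A.hi+B.hi = [2+7.6, 23.4+1.9, 18.5+9] = [9.600,25.300,27.500]
diag = √(25²+19.3²+16.4²) = √1266.45 = 35.587


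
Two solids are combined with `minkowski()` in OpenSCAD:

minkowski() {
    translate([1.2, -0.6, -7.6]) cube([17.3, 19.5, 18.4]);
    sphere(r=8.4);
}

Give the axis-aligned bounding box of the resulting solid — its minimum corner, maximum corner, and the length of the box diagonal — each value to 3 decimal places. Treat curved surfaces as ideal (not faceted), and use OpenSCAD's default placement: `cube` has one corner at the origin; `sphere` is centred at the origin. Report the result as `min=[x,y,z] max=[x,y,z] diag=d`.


A = translate([1.2, -0.6, -7.6]) cube([17.3, 19.5, 18.4]) → bbox [1.2,-0.6,-7.6] .. [18.5,18.9,10.8]
B = sphere(r=8.4) → bbox [-8.4,-8.4,-8.4] .. [8.4,8.4,8.4]
lo = A.lo+B.lo = [1.2-8.4, -0.6-8.4, -7.6-8.4] = [-7.200,-9.000,-16.000]
hi = A.hi+B.hi = [18.5+8.4, 18.9+8.4, 10.8+8.4] = [26.900,27.300,19.200]
diag = √(34.1²+36.3²+35.2²) = √3719.54 = 60.988

min=[-7.200,-9.000,-16.000] max=[26.900,27.300,19.200] diag=60.988


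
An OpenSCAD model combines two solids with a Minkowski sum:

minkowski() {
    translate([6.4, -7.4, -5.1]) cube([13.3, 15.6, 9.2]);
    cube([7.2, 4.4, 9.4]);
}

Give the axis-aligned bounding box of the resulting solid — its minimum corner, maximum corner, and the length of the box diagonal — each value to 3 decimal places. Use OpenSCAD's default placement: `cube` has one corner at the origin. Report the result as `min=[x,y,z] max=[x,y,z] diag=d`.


A = translate([6.4, -7.4, -5.1]) cube([13.3, 15.6, 9.2]) → bbox [6.4,-7.4,-5.1] .. [19.7,8.2,4.1]
B = cube([7.2, 4.4, 9.4]) → bbox [0,0,0] .. [7.2,4.4,9.4]
lo = A.lo+B.lo = [6.4+0, -7.4+0, -5.1+0] = [6.400,-7.400,-5.100]
hi = A.hi+B.hi = [19.7+7.2, 8.2+4.4, 4.1+9.4] = [26.900,12.600,13.500]
diag = √(20.5²+20²+18.6²) = √1166.21 = 34.150

min=[6.400,-7.400,-5.100] max=[26.900,12.600,13.500] diag=34.150


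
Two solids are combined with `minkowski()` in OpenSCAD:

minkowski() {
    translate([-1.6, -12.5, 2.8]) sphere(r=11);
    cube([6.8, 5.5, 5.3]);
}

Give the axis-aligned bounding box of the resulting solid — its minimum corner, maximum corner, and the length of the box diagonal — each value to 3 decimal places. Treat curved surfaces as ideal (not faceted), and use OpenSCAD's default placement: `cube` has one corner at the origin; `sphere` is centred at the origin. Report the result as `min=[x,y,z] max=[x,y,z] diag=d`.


min=[-12.600,-23.500,-8.200] max=[16.200,4.000,19.100] diag=48.280

A = translate([-1.6, -12.5, 2.8]) sphere(r=11) → bbox [-12.6,-23.5,-8.2] .. [9.4,-1.5,13.8]
B = cube([6.8, 5.5, 5.3]) → bbox [0,0,0] .. [6.8,5.5,5.3]
lo = A.lo+B.lo = [-12.6+0, -23.5+0, -8.2+0] = [-12.600,-23.500,-8.200]
hi = A.hi+B.hi = [9.4+6.8, -1.5+5.5, 13.8+5.3] = [16.200,4.000,19.100]
diag = √(28.8²+27.5²+27.3²) = √2330.98 = 48.280


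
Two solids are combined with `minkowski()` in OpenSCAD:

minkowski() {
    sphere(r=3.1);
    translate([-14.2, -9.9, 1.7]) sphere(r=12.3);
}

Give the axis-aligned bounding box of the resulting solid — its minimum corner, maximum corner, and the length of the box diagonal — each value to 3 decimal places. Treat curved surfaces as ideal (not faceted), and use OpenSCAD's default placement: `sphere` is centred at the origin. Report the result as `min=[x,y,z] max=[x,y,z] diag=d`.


A = translate([-14.2, -9.9, 1.7]) sphere(r=12.3) → bbox [-26.5,-22.2,-10.6] .. [-1.9,2.4,14]
B = sphere(r=3.1) → bbox [-3.1,-3.1,-3.1] .. [3.1,3.1,3.1]
lo = A.lo+B.lo = [-26.5-3.1, -22.2-3.1, -10.6-3.1] = [-29.600,-25.300,-13.700]
hi = A.hi+B.hi = [-1.9+3.1, 2.4+3.1, 14+3.1] = [1.200,5.500,17.100]
diag = √(30.8²+30.8²+30.8²) = √2845.92 = 53.347

min=[-29.600,-25.300,-13.700] max=[1.200,5.500,17.100] diag=53.347


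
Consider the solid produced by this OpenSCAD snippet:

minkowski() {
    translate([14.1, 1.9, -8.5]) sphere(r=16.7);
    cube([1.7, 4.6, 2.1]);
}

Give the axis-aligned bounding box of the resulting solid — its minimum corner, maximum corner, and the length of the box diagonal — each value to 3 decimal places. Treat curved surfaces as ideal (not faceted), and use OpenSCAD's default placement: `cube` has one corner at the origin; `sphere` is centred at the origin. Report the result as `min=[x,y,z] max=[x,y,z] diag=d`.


min=[-2.600,-14.800,-25.200] max=[32.500,23.200,10.300] diag=62.740

A = translate([14.1, 1.9, -8.5]) sphere(r=16.7) → bbox [-2.6,-14.8,-25.2] .. [30.8,18.6,8.2]
B = cube([1.7, 4.6, 2.1]) → bbox [0,0,0] .. [1.7,4.6,2.1]
lo = A.lo+B.lo = [-2.6+0, -14.8+0, -25.2+0] = [-2.600,-14.800,-25.200]
hi = A.hi+B.hi = [30.8+1.7, 18.6+4.6, 8.2+2.1] = [32.500,23.200,10.300]
diag = √(35.1²+38²+35.5²) = √3936.26 = 62.740


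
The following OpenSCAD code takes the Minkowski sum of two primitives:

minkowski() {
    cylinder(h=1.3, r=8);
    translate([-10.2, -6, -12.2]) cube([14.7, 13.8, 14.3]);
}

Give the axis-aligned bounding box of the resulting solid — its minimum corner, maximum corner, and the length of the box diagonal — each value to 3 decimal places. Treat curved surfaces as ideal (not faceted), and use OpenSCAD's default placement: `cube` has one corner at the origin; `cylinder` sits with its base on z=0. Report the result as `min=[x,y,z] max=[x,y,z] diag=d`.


min=[-18.200,-14.000,-12.200] max=[12.500,15.800,3.400] diag=45.540

A = translate([-10.2, -6, -12.2]) cube([14.7, 13.8, 14.3]) → bbox [-10.2,-6,-12.2] .. [4.5,7.8,2.1]
B = cylinder(h=1.3, r=8) → bbox [-8,-8,0] .. [8,8,1.3]
lo = A.lo+B.lo = [-10.2-8, -6-8, -12.2+0] = [-18.200,-14.000,-12.200]
hi = A.hi+B.hi = [4.5+8, 7.8+8, 2.1+1.3] = [12.500,15.800,3.400]
diag = √(30.7²+29.8²+15.6²) = √2073.89 = 45.540


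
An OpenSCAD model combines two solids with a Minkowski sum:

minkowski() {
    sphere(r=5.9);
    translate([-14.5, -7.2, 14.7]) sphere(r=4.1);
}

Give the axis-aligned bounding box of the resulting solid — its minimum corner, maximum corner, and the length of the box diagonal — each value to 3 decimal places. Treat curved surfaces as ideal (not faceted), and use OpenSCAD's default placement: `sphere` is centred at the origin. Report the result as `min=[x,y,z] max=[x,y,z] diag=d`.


min=[-24.500,-17.200,4.700] max=[-4.500,2.800,24.700] diag=34.641

A = translate([-14.5, -7.2, 14.7]) sphere(r=4.1) → bbox [-18.6,-11.3,10.6] .. [-10.4,-3.1,18.8]
B = sphere(r=5.9) → bbox [-5.9,-5.9,-5.9] .. [5.9,5.9,5.9]
lo = A.lo+B.lo = [-18.6-5.9, -11.3-5.9, 10.6-5.9] = [-24.500,-17.200,4.700]
hi = A.hi+B.hi = [-10.4+5.9, -3.1+5.9, 18.8+5.9] = [-4.500,2.800,24.700]
diag = √(20²+20²+20²) = √1200 = 34.641


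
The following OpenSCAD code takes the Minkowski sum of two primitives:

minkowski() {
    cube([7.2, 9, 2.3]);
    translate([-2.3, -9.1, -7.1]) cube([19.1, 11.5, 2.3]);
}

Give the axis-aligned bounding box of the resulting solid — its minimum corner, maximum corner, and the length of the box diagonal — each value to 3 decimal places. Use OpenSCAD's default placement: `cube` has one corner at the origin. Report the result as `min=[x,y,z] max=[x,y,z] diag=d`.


min=[-2.300,-9.100,-7.100] max=[24.000,11.400,-2.500] diag=33.662

A = translate([-2.3, -9.1, -7.1]) cube([19.1, 11.5, 2.3]) → bbox [-2.3,-9.1,-7.1] .. [16.8,2.4,-4.8]
B = cube([7.2, 9, 2.3]) → bbox [0,0,0] .. [7.2,9,2.3]
lo = A.lo+B.lo = [-2.3+0, -9.1+0, -7.1+0] = [-2.300,-9.100,-7.100]
hi = A.hi+B.hi = [16.8+7.2, 2.4+9, -4.8+2.3] = [24.000,11.400,-2.500]
diag = √(26.3²+20.5²+4.6²) = √1133.1 = 33.662


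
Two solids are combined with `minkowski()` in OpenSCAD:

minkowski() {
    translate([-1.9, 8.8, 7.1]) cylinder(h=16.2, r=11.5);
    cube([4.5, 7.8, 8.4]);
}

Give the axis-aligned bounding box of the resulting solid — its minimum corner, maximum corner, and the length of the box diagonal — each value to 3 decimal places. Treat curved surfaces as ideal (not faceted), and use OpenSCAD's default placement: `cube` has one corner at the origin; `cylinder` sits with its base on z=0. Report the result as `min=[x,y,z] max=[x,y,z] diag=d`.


A = translate([-1.9, 8.8, 7.1]) cylinder(h=16.2, r=11.5) → bbox [-13.4,-2.7,7.1] .. [9.6,20.3,23.3]
B = cube([4.5, 7.8, 8.4]) → bbox [0,0,0] .. [4.5,7.8,8.4]
lo = A.lo+B.lo = [-13.4+0, -2.7+0, 7.1+0] = [-13.400,-2.700,7.100]
hi = A.hi+B.hi = [9.6+4.5, 20.3+7.8, 23.3+8.4] = [14.100,28.100,31.700]
diag = √(27.5²+30.8²+24.6²) = √2310.05 = 48.063

min=[-13.400,-2.700,7.100] max=[14.100,28.100,31.700] diag=48.063


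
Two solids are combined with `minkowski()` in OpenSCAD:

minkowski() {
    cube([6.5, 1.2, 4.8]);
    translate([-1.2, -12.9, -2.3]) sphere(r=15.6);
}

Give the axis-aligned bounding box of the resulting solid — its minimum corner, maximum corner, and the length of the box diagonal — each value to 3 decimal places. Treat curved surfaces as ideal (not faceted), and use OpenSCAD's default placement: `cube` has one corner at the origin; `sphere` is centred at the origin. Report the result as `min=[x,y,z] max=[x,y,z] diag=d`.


min=[-16.800,-28.500,-17.900] max=[20.900,3.900,18.100] diag=61.376

A = translate([-1.2, -12.9, -2.3]) sphere(r=15.6) → bbox [-16.8,-28.5,-17.9] .. [14.4,2.7,13.3]
B = cube([6.5, 1.2, 4.8]) → bbox [0,0,0] .. [6.5,1.2,4.8]
lo = A.lo+B.lo = [-16.8+0, -28.5+0, -17.9+0] = [-16.800,-28.500,-17.900]
hi = A.hi+B.hi = [14.4+6.5, 2.7+1.2, 13.3+4.8] = [20.900,3.900,18.100]
diag = √(37.7²+32.4²+36²) = √3767.05 = 61.376


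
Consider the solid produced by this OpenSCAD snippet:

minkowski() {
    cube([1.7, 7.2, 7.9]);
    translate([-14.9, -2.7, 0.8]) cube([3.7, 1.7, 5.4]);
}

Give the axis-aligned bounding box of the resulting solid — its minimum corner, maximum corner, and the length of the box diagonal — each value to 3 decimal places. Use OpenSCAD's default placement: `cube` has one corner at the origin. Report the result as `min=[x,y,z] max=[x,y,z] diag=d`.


A = translate([-14.9, -2.7, 0.8]) cube([3.7, 1.7, 5.4]) → bbox [-14.9,-2.7,0.8] .. [-11.2,-1,6.2]
B = cube([1.7, 7.2, 7.9]) → bbox [0,0,0] .. [1.7,7.2,7.9]
lo = A.lo+B.lo = [-14.9+0, -2.7+0, 0.8+0] = [-14.900,-2.700,0.800]
hi = A.hi+B.hi = [-11.2+1.7, -1+7.2, 6.2+7.9] = [-9.500,6.200,14.100]
diag = √(5.4²+8.9²+13.3²) = √285.26 = 16.890

min=[-14.900,-2.700,0.800] max=[-9.500,6.200,14.100] diag=16.890


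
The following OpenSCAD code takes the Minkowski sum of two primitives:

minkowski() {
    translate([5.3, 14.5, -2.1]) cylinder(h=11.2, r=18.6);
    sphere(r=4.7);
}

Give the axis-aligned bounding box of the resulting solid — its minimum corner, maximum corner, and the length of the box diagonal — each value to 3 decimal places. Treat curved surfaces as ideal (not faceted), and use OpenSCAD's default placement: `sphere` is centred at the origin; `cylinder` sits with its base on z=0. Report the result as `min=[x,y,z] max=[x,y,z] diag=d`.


min=[-18.000,-8.800,-6.800] max=[28.600,37.800,13.800] diag=69.047

A = translate([5.3, 14.5, -2.1]) cylinder(h=11.2, r=18.6) → bbox [-13.3,-4.1,-2.1] .. [23.9,33.1,9.1]
B = sphere(r=4.7) → bbox [-4.7,-4.7,-4.7] .. [4.7,4.7,4.7]
lo = A.lo+B.lo = [-13.3-4.7, -4.1-4.7, -2.1-4.7] = [-18.000,-8.800,-6.800]
hi = A.hi+B.hi = [23.9+4.7, 33.1+4.7, 9.1+4.7] = [28.600,37.800,13.800]
diag = √(46.6²+46.6²+20.6²) = √4767.48 = 69.047


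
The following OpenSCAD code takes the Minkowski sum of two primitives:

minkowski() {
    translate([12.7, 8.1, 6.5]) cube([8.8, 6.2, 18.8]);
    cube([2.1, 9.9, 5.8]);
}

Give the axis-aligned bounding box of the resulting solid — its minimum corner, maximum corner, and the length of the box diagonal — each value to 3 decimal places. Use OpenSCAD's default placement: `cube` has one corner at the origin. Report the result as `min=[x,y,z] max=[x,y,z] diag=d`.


A = translate([12.7, 8.1, 6.5]) cube([8.8, 6.2, 18.8]) → bbox [12.7,8.1,6.5] .. [21.5,14.3,25.3]
B = cube([2.1, 9.9, 5.8]) → bbox [0,0,0] .. [2.1,9.9,5.8]
lo = A.lo+B.lo = [12.7+0, 8.1+0, 6.5+0] = [12.700,8.100,6.500]
hi = A.hi+B.hi = [21.5+2.1, 14.3+9.9, 25.3+5.8] = [23.600,24.200,31.100]
diag = √(10.9²+16.1²+24.6²) = √983.18 = 31.356

min=[12.700,8.100,6.500] max=[23.600,24.200,31.100] diag=31.356


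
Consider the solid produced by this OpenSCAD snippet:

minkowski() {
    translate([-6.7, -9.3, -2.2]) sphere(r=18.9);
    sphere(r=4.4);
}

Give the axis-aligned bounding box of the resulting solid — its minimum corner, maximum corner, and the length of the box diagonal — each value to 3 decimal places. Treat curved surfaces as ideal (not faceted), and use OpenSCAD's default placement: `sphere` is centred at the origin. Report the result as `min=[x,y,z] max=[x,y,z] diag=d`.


min=[-30.000,-32.600,-25.500] max=[16.600,14.000,21.100] diag=80.714

A = translate([-6.7, -9.3, -2.2]) sphere(r=18.9) → bbox [-25.6,-28.2,-21.1] .. [12.2,9.6,16.7]
B = sphere(r=4.4) → bbox [-4.4,-4.4,-4.4] .. [4.4,4.4,4.4]
lo = A.lo+B.lo = [-25.6-4.4, -28.2-4.4, -21.1-4.4] = [-30.000,-32.600,-25.500]
hi = A.hi+B.hi = [12.2+4.4, 9.6+4.4, 16.7+4.4] = [16.600,14.000,21.100]
diag = √(46.6²+46.6²+46.6²) = √6514.68 = 80.714


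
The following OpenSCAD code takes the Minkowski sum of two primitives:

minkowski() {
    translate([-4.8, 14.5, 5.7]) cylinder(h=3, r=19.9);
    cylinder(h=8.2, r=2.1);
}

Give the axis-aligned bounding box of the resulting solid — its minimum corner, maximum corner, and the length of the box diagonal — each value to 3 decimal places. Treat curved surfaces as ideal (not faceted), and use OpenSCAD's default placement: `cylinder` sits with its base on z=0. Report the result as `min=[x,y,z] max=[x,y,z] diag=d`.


A = translate([-4.8, 14.5, 5.7]) cylinder(h=3, r=19.9) → bbox [-24.7,-5.4,5.7] .. [15.1,34.4,8.7]
B = cylinder(h=8.2, r=2.1) → bbox [-2.1,-2.1,0] .. [2.1,2.1,8.2]
lo = A.lo+B.lo = [-24.7-2.1, -5.4-2.1, 5.7+0] = [-26.800,-7.500,5.700]
hi = A.hi+B.hi = [15.1+2.1, 34.4+2.1, 8.7+8.2] = [17.200,36.500,16.900]
diag = √(44²+44²+11.2²) = √3997.44 = 63.225

min=[-26.800,-7.500,5.700] max=[17.200,36.500,16.900] diag=63.225


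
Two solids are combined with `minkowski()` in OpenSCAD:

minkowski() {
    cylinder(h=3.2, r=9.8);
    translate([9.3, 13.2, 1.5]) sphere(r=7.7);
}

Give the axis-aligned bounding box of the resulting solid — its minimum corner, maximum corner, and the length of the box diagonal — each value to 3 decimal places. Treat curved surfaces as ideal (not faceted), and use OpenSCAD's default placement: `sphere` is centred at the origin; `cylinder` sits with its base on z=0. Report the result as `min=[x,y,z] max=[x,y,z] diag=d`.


min=[-8.200,-4.300,-6.200] max=[26.800,30.700,12.400] diag=52.877

A = translate([9.3, 13.2, 1.5]) sphere(r=7.7) → bbox [1.6,5.5,-6.2] .. [17,20.9,9.2]
B = cylinder(h=3.2, r=9.8) → bbox [-9.8,-9.8,0] .. [9.8,9.8,3.2]
lo = A.lo+B.lo = [1.6-9.8, 5.5-9.8, -6.2+0] = [-8.200,-4.300,-6.200]
hi = A.hi+B.hi = [17+9.8, 20.9+9.8, 9.2+3.2] = [26.800,30.700,12.400]
diag = √(35²+35²+18.6²) = √2795.96 = 52.877


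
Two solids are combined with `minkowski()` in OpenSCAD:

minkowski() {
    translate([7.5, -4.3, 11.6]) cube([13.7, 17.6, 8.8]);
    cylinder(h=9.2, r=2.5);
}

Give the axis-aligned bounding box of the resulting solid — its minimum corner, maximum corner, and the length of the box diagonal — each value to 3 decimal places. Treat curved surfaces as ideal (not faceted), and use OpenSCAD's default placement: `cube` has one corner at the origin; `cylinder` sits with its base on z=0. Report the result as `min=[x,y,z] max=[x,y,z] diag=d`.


min=[5.000,-6.800,11.600] max=[23.700,15.800,29.600] diag=34.416

A = translate([7.5, -4.3, 11.6]) cube([13.7, 17.6, 8.8]) → bbox [7.5,-4.3,11.6] .. [21.2,13.3,20.4]
B = cylinder(h=9.2, r=2.5) → bbox [-2.5,-2.5,0] .. [2.5,2.5,9.2]
lo = A.lo+B.lo = [7.5-2.5, -4.3-2.5, 11.6+0] = [5.000,-6.800,11.600]
hi = A.hi+B.hi = [21.2+2.5, 13.3+2.5, 20.4+9.2] = [23.700,15.800,29.600]
diag = √(18.7²+22.6²+18²) = √1184.45 = 34.416


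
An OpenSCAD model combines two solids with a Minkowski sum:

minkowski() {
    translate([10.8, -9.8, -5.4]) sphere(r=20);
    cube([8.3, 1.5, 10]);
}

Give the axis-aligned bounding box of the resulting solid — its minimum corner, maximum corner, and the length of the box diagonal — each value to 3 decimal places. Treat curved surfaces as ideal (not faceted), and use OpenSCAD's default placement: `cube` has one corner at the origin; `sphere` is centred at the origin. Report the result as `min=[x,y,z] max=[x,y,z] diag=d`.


A = translate([10.8, -9.8, -5.4]) sphere(r=20) → bbox [-9.2,-29.8,-25.4] .. [30.8,10.2,14.6]
B = cube([8.3, 1.5, 10]) → bbox [0,0,0] .. [8.3,1.5,10]
lo = A.lo+B.lo = [-9.2+0, -29.8+0, -25.4+0] = [-9.200,-29.800,-25.400]
hi = A.hi+B.hi = [30.8+8.3, 10.2+1.5, 14.6+10] = [39.100,11.700,24.600]
diag = √(48.3²+41.5²+50²) = √6555.14 = 80.964

min=[-9.200,-29.800,-25.400] max=[39.100,11.700,24.600] diag=80.964


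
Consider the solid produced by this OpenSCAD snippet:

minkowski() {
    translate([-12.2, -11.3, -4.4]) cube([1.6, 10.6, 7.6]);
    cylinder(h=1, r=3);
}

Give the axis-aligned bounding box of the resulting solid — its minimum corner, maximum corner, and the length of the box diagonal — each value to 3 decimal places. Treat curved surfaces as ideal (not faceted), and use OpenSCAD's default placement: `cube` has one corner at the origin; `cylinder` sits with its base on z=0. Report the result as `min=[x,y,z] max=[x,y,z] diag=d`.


A = translate([-12.2, -11.3, -4.4]) cube([1.6, 10.6, 7.6]) → bbox [-12.2,-11.3,-4.4] .. [-10.6,-0.7,3.2]
B = cylinder(h=1, r=3) → bbox [-3,-3,0] .. [3,3,1]
lo = A.lo+B.lo = [-12.2-3, -11.3-3, -4.4+0] = [-15.200,-14.300,-4.400]
hi = A.hi+B.hi = [-10.6+3, -0.7+3, 3.2+1] = [-7.600,2.300,4.200]
diag = √(7.6²+16.6²+8.6²) = √407.28 = 20.181

min=[-15.200,-14.300,-4.400] max=[-7.600,2.300,4.200] diag=20.181


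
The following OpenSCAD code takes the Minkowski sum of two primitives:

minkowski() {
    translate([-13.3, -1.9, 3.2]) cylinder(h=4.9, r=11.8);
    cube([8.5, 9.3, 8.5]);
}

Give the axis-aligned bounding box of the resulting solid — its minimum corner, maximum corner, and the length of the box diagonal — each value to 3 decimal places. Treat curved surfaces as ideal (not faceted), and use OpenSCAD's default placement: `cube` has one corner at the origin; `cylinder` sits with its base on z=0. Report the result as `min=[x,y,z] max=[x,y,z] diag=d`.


min=[-25.100,-13.700,3.200] max=[7.000,19.200,16.600] diag=47.879

A = translate([-13.3, -1.9, 3.2]) cylinder(h=4.9, r=11.8) → bbox [-25.1,-13.7,3.2] .. [-1.5,9.9,8.1]
B = cube([8.5, 9.3, 8.5]) → bbox [0,0,0] .. [8.5,9.3,8.5]
lo = A.lo+B.lo = [-25.1+0, -13.7+0, 3.2+0] = [-25.100,-13.700,3.200]
hi = A.hi+B.hi = [-1.5+8.5, 9.9+9.3, 8.1+8.5] = [7.000,19.200,16.600]
diag = √(32.1²+32.9²+13.4²) = √2292.38 = 47.879


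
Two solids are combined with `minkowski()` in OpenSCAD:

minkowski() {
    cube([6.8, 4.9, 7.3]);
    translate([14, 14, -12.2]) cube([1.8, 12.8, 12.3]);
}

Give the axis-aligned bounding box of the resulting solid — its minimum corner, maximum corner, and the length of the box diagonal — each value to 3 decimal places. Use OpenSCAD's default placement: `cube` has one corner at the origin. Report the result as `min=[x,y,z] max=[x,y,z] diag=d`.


A = translate([14, 14, -12.2]) cube([1.8, 12.8, 12.3]) → bbox [14,14,-12.2] .. [15.8,26.8,0.1]
B = cube([6.8, 4.9, 7.3]) → bbox [0,0,0] .. [6.8,4.9,7.3]
lo = A.lo+B.lo = [14+0, 14+0, -12.2+0] = [14.000,14.000,-12.200]
hi = A.hi+B.hi = [15.8+6.8, 26.8+4.9, 0.1+7.3] = [22.600,31.700,7.400]
diag = √(8.6²+17.7²+19.6²) = √771.41 = 27.774

min=[14.000,14.000,-12.200] max=[22.600,31.700,7.400] diag=27.774


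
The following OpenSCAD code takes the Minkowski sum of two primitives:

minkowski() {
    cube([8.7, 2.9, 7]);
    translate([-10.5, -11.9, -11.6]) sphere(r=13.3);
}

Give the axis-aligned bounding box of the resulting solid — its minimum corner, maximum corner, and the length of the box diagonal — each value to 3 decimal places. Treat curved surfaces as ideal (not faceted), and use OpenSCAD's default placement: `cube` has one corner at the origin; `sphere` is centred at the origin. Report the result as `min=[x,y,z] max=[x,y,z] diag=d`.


A = translate([-10.5, -11.9, -11.6]) sphere(r=13.3) → bbox [-23.8,-25.2,-24.9] .. [2.8,1.4,1.7]
B = cube([8.7, 2.9, 7]) → bbox [0,0,0] .. [8.7,2.9,7]
lo = A.lo+B.lo = [-23.8+0, -25.2+0, -24.9+0] = [-23.800,-25.200,-24.900]
hi = A.hi+B.hi = [2.8+8.7, 1.4+2.9, 1.7+7] = [11.500,4.300,8.700]
diag = √(35.3²+29.5²+33.6²) = √3245.3 = 56.968

min=[-23.800,-25.200,-24.900] max=[11.500,4.300,8.700] diag=56.968
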